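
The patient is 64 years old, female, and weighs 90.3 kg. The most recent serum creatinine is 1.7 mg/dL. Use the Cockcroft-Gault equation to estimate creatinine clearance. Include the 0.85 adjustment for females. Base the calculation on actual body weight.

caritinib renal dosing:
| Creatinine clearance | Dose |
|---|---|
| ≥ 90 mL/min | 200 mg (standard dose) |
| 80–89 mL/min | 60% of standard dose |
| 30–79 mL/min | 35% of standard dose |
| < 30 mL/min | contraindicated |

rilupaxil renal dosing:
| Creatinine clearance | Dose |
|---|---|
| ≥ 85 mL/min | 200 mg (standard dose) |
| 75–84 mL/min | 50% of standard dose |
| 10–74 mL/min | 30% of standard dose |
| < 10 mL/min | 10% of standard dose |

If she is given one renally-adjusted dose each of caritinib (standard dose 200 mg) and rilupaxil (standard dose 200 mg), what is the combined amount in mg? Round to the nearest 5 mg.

CrCl = (140 − 64) × 90.3 / (72 × 1.7) × 0.85 = 6862.8 / 122.40 × 0.85 ≈ 47.7 mL/min
CrCl ≈ 48 mL/min.
caritinib: 30–79 mL/min → 35% of 200 mg = 70 mg.
rilupaxil: 10–74 mL/min → 30% of 200 mg = 60 mg.
Total = 70 + 60 = 130 mg.

130 mg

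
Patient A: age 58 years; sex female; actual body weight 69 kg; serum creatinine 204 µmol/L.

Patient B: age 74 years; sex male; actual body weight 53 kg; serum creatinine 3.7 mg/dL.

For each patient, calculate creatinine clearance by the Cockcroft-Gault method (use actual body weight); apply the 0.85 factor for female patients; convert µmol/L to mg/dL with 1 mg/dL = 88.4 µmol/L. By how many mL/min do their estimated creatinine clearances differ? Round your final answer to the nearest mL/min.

Patient A: SCr = 204 / 88.4 = 2.308 mg/dL
Patient A: CrCl = (140 − 58) × 69 / (72 × 2.308) × 0.85 = 5658.0 / 166.18 × 0.85 ≈ 28.9 mL/min
Patient B: CrCl = (140 − 74) × 53 / (72 × 3.7) = 3498.0 / 266.40 ≈ 13.1 mL/min
|28.9 − 13.1| = 15.8 mL/min

16 mL/min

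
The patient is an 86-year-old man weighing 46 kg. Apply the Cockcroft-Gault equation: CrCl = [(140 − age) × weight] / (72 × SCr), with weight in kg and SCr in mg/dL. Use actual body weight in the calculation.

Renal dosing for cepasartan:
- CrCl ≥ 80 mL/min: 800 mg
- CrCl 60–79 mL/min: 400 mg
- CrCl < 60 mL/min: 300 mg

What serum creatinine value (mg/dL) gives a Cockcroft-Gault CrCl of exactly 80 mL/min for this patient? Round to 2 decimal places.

0.43 mg/dL

Standard dose requires CrCl ≥ 80 mL/min.
Set (140 − 86) × 46 / (72 × SCr) = 80
SCr = (140 − 86) × 46 / (72 × 80) = 0.431 mg/dL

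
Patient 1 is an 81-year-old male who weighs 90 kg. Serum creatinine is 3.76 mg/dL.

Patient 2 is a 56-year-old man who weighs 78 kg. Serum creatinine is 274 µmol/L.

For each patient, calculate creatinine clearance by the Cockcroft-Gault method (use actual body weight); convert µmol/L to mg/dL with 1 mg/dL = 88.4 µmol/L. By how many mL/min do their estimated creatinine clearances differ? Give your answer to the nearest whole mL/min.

Patient 1: CrCl = (140 − 81) × 90 / (72 × 3.76) = 5310.0 / 270.72 ≈ 19.6 mL/min
Patient 2: SCr = 274 / 88.4 = 3.1 mg/dL
Patient 2: CrCl = (140 − 56) × 78 / (72 × 3.1) = 6552.0 / 223.20 ≈ 29.4 mL/min
|19.6 − 29.4| = 9.8 mL/min

10 mL/min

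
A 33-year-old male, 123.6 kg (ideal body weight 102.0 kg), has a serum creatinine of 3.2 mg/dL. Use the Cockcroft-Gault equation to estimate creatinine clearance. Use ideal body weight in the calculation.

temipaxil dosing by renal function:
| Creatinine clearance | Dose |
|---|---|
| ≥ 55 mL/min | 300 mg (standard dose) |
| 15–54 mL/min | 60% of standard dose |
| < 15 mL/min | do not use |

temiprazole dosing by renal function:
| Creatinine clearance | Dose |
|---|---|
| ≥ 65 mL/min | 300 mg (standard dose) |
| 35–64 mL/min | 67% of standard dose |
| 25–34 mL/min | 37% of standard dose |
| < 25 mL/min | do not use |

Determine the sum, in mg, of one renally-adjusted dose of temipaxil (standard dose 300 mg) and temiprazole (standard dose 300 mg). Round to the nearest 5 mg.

CrCl = (140 − 33) × 102 / (72 × 3.2) = 10914.0 / 230.40 ≈ 47.4 mL/min
CrCl ≈ 47 mL/min.
temipaxil: 15–54 mL/min → 60% of 300 mg = 180 mg.
temiprazole: 35–64 mL/min → 67% of 300 mg = 201 mg.
Total = 180 + 201 = 381 mg.

380 mg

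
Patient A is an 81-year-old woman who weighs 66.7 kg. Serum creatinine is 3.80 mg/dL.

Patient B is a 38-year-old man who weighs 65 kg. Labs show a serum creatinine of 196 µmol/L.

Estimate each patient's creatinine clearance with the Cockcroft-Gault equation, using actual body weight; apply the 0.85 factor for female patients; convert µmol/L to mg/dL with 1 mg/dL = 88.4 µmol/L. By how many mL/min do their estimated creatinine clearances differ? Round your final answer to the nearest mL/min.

Patient A: CrCl = (140 − 81) × 66.7 / (72 × 3.8) × 0.85 = 3935.3 / 273.60 × 0.85 ≈ 12.2 mL/min
Patient B: SCr = 196 / 88.4 = 2.217 mg/dL
Patient B: CrCl = (140 − 38) × 65 / (72 × 2.217) = 6630.0 / 159.62 ≈ 41.5 mL/min
|12.2 − 41.5| = 29.3 mL/min

29 mL/min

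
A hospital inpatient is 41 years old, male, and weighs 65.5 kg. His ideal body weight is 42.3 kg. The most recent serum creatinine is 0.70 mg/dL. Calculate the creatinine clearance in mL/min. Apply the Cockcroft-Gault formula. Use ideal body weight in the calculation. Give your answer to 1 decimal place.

CrCl = (140 − 41) × 42.3 / (72 × 0.7) = 4187.7 / 50.40 ≈ 83.1 mL/min

83.1 mL/min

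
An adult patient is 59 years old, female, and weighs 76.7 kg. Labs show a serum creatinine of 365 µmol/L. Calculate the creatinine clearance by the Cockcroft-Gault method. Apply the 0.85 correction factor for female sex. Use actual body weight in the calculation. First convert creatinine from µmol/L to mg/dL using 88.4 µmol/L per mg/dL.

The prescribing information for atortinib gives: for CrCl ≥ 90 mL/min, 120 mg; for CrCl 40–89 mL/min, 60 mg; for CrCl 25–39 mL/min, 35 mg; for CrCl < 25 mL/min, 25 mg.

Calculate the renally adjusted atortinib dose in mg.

25 mg

SCr = 365 / 88.4 = 4.129 mg/dL
CrCl = (140 − 59) × 76.7 / (72 × 4.129) × 0.85 = 6212.7 / 297.29 × 0.85 ≈ 17.8 mL/min
CrCl ≈ 18 mL/min → bracket < 25 mL/min.
Dose for this bracket: 25 mg.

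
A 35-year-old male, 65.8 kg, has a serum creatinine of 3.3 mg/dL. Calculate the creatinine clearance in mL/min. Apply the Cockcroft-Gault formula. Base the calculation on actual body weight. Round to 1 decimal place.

29.1 mL/min

CrCl = (140 − 35) × 65.8 / (72 × 3.3) = 6909.0 / 237.60 ≈ 29.1 mL/min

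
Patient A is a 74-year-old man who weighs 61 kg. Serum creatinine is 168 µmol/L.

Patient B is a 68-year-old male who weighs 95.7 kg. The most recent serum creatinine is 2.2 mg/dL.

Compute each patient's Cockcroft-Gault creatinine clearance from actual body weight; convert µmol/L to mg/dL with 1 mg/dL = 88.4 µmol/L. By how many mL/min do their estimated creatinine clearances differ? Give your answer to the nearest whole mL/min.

14 mL/min

Patient A: SCr = 168 / 88.4 = 1.9 mg/dL
Patient A: CrCl = (140 − 74) × 61 / (72 × 1.9) = 4026.0 / 136.80 ≈ 29.4 mL/min
Patient B: CrCl = (140 − 68) × 95.7 / (72 × 2.2) = 6890.4 / 158.40 ≈ 43.5 mL/min
|29.4 − 43.5| = 14.1 mL/min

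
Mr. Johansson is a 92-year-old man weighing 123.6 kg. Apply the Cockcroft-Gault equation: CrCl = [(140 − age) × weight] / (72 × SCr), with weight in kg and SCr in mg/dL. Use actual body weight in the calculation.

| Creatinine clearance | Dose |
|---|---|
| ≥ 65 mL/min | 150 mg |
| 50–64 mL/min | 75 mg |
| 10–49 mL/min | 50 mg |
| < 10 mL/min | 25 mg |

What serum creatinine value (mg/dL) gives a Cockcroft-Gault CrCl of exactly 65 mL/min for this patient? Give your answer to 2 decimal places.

1.27 mg/dL

Standard dose requires CrCl ≥ 65 mL/min.
Set (140 − 92) × 123.6 / (72 × SCr) = 65
SCr = (140 − 92) × 123.6 / (72 × 65) = 1.268 mg/dL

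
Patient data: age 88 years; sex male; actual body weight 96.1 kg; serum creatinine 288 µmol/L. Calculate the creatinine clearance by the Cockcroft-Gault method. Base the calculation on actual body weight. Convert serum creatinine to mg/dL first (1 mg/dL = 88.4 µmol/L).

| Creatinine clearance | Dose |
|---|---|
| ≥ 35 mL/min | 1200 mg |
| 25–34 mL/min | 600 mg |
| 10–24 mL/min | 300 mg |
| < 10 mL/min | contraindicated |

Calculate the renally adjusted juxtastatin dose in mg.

SCr = 288 / 88.4 = 3.258 mg/dL
CrCl = (140 − 88) × 96.1 / (72 × 3.258) = 4997.2 / 234.58 ≈ 21.3 mL/min
CrCl ≈ 21 mL/min → bracket 10–24 mL/min.
Dose for this bracket: 300 mg.

300 mg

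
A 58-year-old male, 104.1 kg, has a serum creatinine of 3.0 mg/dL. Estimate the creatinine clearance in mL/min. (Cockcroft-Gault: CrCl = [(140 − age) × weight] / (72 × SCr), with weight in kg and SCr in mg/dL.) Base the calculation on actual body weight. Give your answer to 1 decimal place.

39.5 mL/min

CrCl = (140 − 58) × 104.1 / (72 × 3) = 8536.2 / 216.00 ≈ 39.5 mL/min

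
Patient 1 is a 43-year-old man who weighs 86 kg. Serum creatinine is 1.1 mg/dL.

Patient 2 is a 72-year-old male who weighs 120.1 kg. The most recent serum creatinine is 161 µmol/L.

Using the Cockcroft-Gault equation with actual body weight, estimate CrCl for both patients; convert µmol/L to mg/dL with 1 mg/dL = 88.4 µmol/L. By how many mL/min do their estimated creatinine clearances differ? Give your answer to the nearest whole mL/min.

43 mL/min

Patient 1: CrCl = (140 − 43) × 86 / (72 × 1.1) = 8342.0 / 79.20 ≈ 105.3 mL/min
Patient 2: SCr = 161 / 88.4 = 1.821 mg/dL
Patient 2: CrCl = (140 − 72) × 120.1 / (72 × 1.821) = 8166.8 / 131.11 ≈ 62.3 mL/min
|105.3 − 62.3| = 43.0 mL/min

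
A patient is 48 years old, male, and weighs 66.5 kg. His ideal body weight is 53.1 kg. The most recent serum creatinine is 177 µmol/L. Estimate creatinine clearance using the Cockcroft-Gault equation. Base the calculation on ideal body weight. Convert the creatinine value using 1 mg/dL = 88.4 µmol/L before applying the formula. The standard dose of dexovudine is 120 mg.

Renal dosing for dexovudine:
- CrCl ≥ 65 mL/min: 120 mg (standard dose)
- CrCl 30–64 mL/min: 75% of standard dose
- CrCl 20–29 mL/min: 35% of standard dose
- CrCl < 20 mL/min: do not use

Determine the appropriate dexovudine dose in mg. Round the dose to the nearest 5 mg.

90 mg

SCr = 177 / 88.4 = 2.002 mg/dL
CrCl = (140 − 48) × 53.1 / (72 × 2.002) = 4885.2 / 144.14 ≈ 33.9 mL/min
CrCl ≈ 34 mL/min → bracket 30–64 mL/min.
75% of 120 mg = 90 mg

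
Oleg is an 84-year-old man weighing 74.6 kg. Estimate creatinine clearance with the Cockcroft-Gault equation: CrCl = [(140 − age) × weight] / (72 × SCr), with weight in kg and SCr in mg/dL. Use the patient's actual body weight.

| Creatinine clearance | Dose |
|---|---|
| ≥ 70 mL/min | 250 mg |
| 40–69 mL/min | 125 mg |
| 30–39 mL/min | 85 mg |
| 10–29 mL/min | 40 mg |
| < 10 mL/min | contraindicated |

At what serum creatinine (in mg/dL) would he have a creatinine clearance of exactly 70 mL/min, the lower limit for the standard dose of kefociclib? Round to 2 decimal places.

0.83 mg/dL

Standard dose requires CrCl ≥ 70 mL/min.
Set (140 − 84) × 74.6 / (72 × SCr) = 70
SCr = (140 − 84) × 74.6 / (72 × 70) = 0.829 mg/dL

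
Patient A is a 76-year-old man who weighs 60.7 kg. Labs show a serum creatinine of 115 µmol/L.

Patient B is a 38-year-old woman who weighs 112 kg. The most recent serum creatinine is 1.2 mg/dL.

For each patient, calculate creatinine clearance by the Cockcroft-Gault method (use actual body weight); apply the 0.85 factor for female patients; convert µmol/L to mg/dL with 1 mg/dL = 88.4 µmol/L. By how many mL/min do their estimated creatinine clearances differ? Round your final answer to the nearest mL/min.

71 mL/min

Patient A: SCr = 115 / 88.4 = 1.301 mg/dL
Patient A: CrCl = (140 − 76) × 60.7 / (72 × 1.301) = 3884.8 / 93.67 ≈ 41.5 mL/min
Patient B: CrCl = (140 − 38) × 112 / (72 × 1.2) × 0.85 = 11424.0 / 86.40 × 0.85 ≈ 112.4 mL/min
|41.5 − 112.4| = 70.9 mL/min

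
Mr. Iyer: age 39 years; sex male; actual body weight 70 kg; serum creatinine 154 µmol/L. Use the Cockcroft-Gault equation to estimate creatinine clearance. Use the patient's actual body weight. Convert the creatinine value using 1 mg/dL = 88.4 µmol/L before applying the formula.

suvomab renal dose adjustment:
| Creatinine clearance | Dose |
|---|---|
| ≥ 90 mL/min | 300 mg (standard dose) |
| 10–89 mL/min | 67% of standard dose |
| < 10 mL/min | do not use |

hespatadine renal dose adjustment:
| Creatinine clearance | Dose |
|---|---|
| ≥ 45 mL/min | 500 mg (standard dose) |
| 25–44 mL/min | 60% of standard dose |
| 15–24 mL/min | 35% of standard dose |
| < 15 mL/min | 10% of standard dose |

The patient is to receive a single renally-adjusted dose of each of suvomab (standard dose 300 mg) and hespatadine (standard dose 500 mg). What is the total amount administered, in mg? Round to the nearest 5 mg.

700 mg

SCr = 154 / 88.4 = 1.742 mg/dL
CrCl = (140 − 39) × 70 / (72 × 1.742) = 7070.0 / 125.42 ≈ 56.4 mL/min
CrCl ≈ 56 mL/min.
suvomab: 10–89 mL/min → 67% of 300 mg = 201 mg.
hespatadine: ≥ 45 mL/min → 100% of 500 mg = 500 mg.
Total = 201 + 500 = 701 mg.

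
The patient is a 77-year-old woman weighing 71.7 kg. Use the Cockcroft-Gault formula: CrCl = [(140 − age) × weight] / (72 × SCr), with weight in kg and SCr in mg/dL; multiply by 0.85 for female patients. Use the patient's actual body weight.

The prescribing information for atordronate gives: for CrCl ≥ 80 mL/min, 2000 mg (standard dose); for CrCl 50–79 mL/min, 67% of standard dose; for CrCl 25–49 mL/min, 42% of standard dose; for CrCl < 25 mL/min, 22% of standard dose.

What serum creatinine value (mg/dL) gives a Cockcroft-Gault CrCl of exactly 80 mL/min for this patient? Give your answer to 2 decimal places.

0.67 mg/dL

Standard dose requires CrCl ≥ 80 mL/min.
Set (140 − 77) × 71.7 × 0.85 / (72 × SCr) = 80
SCr = (140 − 77) × 71.7 × 0.85 / (72 × 80) = 0.667 mg/dL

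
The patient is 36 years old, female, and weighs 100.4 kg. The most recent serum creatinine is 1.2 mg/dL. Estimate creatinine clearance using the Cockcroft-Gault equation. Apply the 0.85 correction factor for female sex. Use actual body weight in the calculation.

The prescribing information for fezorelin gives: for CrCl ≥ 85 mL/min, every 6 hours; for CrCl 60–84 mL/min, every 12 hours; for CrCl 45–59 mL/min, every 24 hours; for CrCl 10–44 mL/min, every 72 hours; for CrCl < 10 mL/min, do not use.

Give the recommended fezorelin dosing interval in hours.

CrCl = (140 − 36) × 100.4 / (72 × 1.2) × 0.85 = 10441.6 / 86.40 × 0.85 ≈ 102.7 mL/min
CrCl ≈ 103 mL/min → bracket ≥ 85 mL/min → every 6 hours.

every 6 hours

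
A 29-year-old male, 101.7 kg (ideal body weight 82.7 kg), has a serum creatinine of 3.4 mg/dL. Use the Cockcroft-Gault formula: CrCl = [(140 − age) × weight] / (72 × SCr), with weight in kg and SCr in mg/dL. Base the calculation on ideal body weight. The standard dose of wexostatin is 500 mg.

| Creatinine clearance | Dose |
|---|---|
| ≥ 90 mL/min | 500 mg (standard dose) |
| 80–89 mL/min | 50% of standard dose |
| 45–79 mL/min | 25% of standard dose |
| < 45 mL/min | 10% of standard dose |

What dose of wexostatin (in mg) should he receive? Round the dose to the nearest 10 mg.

CrCl = (140 − 29) × 82.7 / (72 × 3.4) = 9179.7 / 244.80 ≈ 37.5 mL/min
CrCl ≈ 37 mL/min → bracket < 45 mL/min.
10% of 500 mg = 50 mg

50 mg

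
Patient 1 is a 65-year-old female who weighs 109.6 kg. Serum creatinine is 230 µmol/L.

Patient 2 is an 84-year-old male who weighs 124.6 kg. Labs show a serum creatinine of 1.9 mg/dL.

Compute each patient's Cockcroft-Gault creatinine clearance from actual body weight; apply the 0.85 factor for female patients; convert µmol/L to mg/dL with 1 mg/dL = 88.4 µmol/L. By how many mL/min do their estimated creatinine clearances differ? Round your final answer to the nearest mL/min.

14 mL/min

Patient 1: SCr = 230 / 88.4 = 2.602 mg/dL
Patient 1: CrCl = (140 − 65) × 109.6 / (72 × 2.602) × 0.85 = 8220.0 / 187.34 × 0.85 ≈ 37.3 mL/min
Patient 2: CrCl = (140 − 84) × 124.6 / (72 × 1.9) = 6977.6 / 136.80 ≈ 51.0 mL/min
|37.3 − 51.0| = 13.7 mL/min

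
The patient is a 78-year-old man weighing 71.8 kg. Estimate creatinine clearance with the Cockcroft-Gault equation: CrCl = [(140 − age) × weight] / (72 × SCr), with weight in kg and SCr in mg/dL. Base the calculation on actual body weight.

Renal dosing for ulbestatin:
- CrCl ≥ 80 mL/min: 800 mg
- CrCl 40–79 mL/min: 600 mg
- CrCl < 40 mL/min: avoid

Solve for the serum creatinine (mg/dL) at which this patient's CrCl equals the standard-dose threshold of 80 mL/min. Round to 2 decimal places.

0.77 mg/dL

Standard dose requires CrCl ≥ 80 mL/min.
Set (140 − 78) × 71.8 / (72 × SCr) = 80
SCr = (140 − 78) × 71.8 / (72 × 80) = 0.773 mg/dL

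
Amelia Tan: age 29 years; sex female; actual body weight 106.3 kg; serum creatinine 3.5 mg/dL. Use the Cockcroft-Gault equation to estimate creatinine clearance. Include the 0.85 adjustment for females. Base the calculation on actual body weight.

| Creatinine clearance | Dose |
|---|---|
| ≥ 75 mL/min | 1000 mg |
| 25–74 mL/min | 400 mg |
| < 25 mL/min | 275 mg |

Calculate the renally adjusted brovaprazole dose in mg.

400 mg

CrCl = (140 − 29) × 106.3 / (72 × 3.5) × 0.85 = 11799.3 / 252.00 × 0.85 ≈ 39.8 mL/min
CrCl ≈ 40 mL/min → bracket 25–74 mL/min.
Dose for this bracket: 400 mg.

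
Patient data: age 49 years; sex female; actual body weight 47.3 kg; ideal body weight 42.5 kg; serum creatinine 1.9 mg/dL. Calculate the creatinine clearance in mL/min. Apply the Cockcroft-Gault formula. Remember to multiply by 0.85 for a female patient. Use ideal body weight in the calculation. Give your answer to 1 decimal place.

CrCl = (140 − 49) × 42.5 / (72 × 1.9) × 0.85 = 3867.5 / 136.80 × 0.85 ≈ 24.0 mL/min

24.0 mL/min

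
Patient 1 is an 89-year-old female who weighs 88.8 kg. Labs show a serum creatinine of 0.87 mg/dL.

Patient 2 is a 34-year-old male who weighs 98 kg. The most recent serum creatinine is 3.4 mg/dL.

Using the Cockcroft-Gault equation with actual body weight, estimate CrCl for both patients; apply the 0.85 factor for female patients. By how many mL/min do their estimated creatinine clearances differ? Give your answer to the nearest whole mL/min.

19 mL/min

Patient 1: CrCl = (140 − 89) × 88.8 / (72 × 0.87) × 0.85 = 4528.8 / 62.64 × 0.85 ≈ 61.5 mL/min
Patient 2: CrCl = (140 − 34) × 98 / (72 × 3.4) = 10388.0 / 244.80 ≈ 42.4 mL/min
|61.5 − 42.4| = 19.1 mL/min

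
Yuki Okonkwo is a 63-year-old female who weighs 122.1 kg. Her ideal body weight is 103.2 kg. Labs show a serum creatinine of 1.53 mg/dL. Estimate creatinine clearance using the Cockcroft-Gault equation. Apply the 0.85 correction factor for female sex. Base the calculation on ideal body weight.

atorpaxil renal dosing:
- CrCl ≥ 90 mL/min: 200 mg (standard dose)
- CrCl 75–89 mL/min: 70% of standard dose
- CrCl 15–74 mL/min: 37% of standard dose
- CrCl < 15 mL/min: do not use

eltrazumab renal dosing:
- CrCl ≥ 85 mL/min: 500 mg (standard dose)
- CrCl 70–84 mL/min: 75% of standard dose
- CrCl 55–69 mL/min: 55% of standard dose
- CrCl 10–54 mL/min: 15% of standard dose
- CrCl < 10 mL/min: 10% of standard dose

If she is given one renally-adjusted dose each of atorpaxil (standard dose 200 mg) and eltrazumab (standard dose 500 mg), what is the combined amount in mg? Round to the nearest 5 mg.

CrCl = (140 − 63) × 103.2 / (72 × 1.53) × 0.85 = 7946.4 / 110.16 × 0.85 ≈ 61.3 mL/min
CrCl ≈ 61 mL/min.
atorpaxil: 15–74 mL/min → 37% of 200 mg = 74 mg.
eltrazumab: 55–69 mL/min → 55% of 500 mg = 275 mg.
Total = 74 + 275 = 349 mg.

350 mg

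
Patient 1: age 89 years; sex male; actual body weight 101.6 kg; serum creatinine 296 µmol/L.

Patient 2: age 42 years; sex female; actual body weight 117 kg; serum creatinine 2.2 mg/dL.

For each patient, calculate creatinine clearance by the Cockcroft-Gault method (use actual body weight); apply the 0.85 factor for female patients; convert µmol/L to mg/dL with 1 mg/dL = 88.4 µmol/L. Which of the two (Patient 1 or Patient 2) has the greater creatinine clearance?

Patient 1: SCr = 296 / 88.4 = 3.348 mg/dL
Patient 1: CrCl = (140 − 89) × 101.6 / (72 × 3.348) = 5181.6 / 241.06 ≈ 21.5 mL/min
Patient 2: CrCl = (140 − 42) × 117 / (72 × 2.2) × 0.85 = 11466.0 / 158.40 × 0.85 ≈ 61.5 mL/min
21.5 vs 61.5 mL/min → Patient 2 is higher.

Patient 2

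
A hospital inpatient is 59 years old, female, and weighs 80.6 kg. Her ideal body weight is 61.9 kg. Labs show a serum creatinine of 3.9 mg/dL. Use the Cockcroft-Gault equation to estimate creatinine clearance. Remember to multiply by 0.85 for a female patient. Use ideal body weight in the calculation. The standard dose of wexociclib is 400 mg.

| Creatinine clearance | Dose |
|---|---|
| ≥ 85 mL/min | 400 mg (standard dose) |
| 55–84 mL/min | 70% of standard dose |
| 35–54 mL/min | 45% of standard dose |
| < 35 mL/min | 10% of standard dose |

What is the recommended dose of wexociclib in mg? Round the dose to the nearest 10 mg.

40 mg

CrCl = (140 − 59) × 61.9 / (72 × 3.9) × 0.85 = 5013.9 / 280.80 × 0.85 ≈ 15.2 mL/min
CrCl ≈ 15 mL/min → bracket < 35 mL/min.
10% of 400 mg = 40 mg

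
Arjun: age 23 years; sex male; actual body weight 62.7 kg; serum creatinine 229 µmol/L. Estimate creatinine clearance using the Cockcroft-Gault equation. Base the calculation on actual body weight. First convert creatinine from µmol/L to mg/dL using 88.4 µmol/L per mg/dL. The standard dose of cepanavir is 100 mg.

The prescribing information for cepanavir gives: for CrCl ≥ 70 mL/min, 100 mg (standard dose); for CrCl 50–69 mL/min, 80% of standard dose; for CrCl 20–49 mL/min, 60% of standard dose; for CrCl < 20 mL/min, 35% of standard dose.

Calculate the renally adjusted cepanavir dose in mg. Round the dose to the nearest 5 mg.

60 mg

SCr = 229 / 88.4 = 2.59 mg/dL
CrCl = (140 − 23) × 62.7 / (72 × 2.59) = 7335.9 / 186.48 ≈ 39.3 mL/min
CrCl ≈ 39 mL/min → bracket 20–49 mL/min.
60% of 100 mg = 60 mg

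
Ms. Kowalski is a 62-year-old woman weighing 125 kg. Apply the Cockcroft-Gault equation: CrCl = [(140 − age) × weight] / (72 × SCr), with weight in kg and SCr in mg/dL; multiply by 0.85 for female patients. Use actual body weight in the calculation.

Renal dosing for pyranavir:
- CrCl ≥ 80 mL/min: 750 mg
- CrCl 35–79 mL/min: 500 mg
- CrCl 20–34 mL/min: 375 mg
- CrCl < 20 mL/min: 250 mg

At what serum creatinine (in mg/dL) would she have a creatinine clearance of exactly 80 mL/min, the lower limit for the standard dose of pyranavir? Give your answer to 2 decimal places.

1.44 mg/dL

Standard dose requires CrCl ≥ 80 mL/min.
Set (140 − 62) × 125 × 0.85 / (72 × SCr) = 80
SCr = (140 − 62) × 125 × 0.85 / (72 × 80) = 1.439 mg/dL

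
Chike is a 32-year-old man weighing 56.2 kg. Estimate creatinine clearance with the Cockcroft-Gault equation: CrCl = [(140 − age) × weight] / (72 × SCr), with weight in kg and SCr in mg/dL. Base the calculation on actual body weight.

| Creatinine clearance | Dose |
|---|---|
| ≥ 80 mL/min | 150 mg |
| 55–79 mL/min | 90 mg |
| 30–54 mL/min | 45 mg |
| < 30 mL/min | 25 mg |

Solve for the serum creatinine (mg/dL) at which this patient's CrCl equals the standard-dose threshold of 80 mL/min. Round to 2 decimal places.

1.05 mg/dL

Standard dose requires CrCl ≥ 80 mL/min.
Set (140 − 32) × 56.2 / (72 × SCr) = 80
SCr = (140 − 32) × 56.2 / (72 × 80) = 1.054 mg/dL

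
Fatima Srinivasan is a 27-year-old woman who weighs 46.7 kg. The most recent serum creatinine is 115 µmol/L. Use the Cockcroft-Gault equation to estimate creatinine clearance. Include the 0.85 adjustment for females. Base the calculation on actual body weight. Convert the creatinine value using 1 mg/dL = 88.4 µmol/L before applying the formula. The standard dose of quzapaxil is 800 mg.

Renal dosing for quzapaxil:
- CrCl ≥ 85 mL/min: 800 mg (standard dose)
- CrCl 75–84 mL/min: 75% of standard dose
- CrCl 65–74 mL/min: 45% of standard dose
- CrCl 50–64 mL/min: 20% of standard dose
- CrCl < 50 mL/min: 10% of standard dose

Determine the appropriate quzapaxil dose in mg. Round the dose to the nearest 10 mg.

SCr = 115 / 88.4 = 1.301 mg/dL
CrCl = (140 − 27) × 46.7 / (72 × 1.301) × 0.85 = 5277.1 / 93.67 × 0.85 ≈ 47.9 mL/min
CrCl ≈ 48 mL/min → bracket < 50 mL/min.
10% of 800 mg = 80 mg

80 mg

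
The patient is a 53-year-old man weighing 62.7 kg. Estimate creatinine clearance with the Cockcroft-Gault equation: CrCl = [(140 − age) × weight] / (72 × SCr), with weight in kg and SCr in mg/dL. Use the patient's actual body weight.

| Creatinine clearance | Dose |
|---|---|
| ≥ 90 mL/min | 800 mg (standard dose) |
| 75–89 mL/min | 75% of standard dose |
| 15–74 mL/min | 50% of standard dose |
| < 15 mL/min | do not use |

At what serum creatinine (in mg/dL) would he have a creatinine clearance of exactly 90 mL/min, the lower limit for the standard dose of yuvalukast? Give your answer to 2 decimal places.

0.84 mg/dL

Standard dose requires CrCl ≥ 90 mL/min.
Set (140 − 53) × 62.7 / (72 × SCr) = 90
SCr = (140 − 53) × 62.7 / (72 × 90) = 0.842 mg/dL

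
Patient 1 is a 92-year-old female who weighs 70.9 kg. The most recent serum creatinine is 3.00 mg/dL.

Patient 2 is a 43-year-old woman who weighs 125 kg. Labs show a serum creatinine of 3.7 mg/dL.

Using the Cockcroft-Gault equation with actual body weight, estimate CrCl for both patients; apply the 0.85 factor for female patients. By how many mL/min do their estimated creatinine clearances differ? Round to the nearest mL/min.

Patient 1: CrCl = (140 − 92) × 70.9 / (72 × 3) × 0.85 = 3403.2 / 216.00 × 0.85 ≈ 13.4 mL/min
Patient 2: CrCl = (140 − 43) × 125 / (72 × 3.7) × 0.85 = 12125.0 / 266.40 × 0.85 ≈ 38.7 mL/min
|13.4 − 38.7| = 25.3 mL/min

25 mL/min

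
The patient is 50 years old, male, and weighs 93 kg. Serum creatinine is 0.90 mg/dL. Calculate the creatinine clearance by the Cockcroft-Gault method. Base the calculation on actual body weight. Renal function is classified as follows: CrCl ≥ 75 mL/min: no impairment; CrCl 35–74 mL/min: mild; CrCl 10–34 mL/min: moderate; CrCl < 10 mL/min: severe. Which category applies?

no impairment

CrCl = (140 − 50) × 93 / (72 × 0.9) = 8370.0 / 64.80 ≈ 129.2 mL/min
129 mL/min falls in the 'no impairment' range.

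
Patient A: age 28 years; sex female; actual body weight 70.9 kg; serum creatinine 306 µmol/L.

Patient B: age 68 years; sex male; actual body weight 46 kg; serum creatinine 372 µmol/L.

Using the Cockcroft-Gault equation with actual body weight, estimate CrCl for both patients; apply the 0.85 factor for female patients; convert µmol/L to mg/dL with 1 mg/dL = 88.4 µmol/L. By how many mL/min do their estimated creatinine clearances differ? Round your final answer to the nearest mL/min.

Patient A: SCr = 306 / 88.4 = 3.462 mg/dL
Patient A: CrCl = (140 − 28) × 70.9 / (72 × 3.462) × 0.85 = 7940.8 / 249.26 × 0.85 ≈ 27.1 mL/min
Patient B: SCr = 372 / 88.4 = 4.208 mg/dL
Patient B: CrCl = (140 − 68) × 46 / (72 × 4.208) = 3312.0 / 302.98 ≈ 10.9 mL/min
|27.1 − 10.9| = 16.2 mL/min

16 mL/min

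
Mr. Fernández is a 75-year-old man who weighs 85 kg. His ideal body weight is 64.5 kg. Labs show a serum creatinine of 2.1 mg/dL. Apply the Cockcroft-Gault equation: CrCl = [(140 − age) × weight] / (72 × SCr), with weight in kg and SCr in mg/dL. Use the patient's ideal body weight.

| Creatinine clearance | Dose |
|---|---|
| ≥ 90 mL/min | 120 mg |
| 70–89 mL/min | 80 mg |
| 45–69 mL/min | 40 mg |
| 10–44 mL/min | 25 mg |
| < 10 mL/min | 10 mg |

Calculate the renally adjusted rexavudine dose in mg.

CrCl = (140 − 75) × 64.5 / (72 × 2.1) = 4192.5 / 151.20 ≈ 27.7 mL/min
CrCl ≈ 28 mL/min → bracket 10–44 mL/min.
Dose for this bracket: 25 mg.

25 mg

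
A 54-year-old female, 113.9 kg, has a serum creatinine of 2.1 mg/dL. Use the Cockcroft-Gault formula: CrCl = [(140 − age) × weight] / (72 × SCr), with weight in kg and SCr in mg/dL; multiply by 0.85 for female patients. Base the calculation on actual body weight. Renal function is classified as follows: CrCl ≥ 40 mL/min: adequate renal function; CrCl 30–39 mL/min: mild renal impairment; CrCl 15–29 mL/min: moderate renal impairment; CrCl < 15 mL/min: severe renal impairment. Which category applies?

adequate renal function

CrCl = (140 − 54) × 113.9 / (72 × 2.1) × 0.85 = 9795.4 / 151.20 × 0.85 ≈ 55.1 mL/min
55 mL/min falls in the 'adequate renal function' range.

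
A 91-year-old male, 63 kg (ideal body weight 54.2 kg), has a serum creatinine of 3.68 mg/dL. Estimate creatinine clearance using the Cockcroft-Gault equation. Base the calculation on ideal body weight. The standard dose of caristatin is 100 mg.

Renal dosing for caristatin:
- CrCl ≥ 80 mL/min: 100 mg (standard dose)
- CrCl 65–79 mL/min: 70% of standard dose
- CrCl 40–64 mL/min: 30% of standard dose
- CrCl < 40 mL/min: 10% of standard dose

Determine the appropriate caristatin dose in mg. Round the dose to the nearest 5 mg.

CrCl = (140 − 91) × 54.2 / (72 × 3.68) = 2655.8 / 264.96 ≈ 10.0 mL/min
CrCl ≈ 10 mL/min → bracket < 40 mL/min.
10% of 100 mg = 10 mg

10 mg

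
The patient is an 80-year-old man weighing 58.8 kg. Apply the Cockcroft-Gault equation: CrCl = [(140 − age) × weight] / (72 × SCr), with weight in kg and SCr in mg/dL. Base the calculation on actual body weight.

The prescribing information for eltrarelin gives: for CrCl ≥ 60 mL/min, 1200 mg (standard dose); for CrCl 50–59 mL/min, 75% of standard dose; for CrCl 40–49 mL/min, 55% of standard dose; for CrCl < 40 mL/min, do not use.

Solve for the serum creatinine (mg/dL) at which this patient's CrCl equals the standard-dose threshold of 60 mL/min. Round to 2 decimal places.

Standard dose requires CrCl ≥ 60 mL/min.
Set (140 − 80) × 58.8 / (72 × SCr) = 60
SCr = (140 − 80) × 58.8 / (72 × 60) = 0.817 mg/dL

0.82 mg/dL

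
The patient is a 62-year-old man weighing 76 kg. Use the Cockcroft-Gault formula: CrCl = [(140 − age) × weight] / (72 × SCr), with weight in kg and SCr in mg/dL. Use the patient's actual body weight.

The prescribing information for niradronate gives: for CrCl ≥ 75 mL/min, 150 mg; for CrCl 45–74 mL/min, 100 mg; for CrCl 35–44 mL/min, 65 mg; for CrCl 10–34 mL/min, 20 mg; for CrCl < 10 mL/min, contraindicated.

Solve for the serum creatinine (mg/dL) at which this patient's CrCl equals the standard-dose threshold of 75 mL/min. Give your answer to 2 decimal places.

1.10 mg/dL

Standard dose requires CrCl ≥ 75 mL/min.
Set (140 − 62) × 76 / (72 × SCr) = 75
SCr = (140 − 62) × 76 / (72 × 75) = 1.098 mg/dL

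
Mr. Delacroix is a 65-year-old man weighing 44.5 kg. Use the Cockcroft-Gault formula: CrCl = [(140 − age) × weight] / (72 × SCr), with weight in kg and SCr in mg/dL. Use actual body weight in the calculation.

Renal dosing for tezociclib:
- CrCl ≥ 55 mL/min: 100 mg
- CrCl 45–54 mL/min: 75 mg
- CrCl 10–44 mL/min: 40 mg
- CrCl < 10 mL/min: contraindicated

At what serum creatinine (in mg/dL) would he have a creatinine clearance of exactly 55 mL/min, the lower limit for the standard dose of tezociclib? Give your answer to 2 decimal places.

Standard dose requires CrCl ≥ 55 mL/min.
Set (140 − 65) × 44.5 / (72 × SCr) = 55
SCr = (140 − 65) × 44.5 / (72 × 55) = 0.843 mg/dL

0.84 mg/dL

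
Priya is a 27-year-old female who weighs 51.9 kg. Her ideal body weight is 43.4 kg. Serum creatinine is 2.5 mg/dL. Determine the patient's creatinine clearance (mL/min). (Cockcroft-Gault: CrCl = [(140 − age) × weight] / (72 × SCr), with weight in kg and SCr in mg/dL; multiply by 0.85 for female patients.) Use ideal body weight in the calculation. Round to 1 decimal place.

CrCl = (140 − 27) × 43.4 / (72 × 2.5) × 0.85 = 4904.2 / 180.00 × 0.85 ≈ 23.2 mL/min

23.2 mL/min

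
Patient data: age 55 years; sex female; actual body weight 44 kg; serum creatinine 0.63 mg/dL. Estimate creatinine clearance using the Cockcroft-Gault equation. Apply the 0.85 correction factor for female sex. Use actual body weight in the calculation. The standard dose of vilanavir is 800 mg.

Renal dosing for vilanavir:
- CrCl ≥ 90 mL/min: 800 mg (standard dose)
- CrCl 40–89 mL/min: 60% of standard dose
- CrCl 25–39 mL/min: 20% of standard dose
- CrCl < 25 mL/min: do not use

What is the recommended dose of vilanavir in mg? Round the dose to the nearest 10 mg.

CrCl = (140 − 55) × 44 / (72 × 0.63) × 0.85 = 3740.0 / 45.36 × 0.85 ≈ 70.1 mL/min
CrCl ≈ 70 mL/min → bracket 40–89 mL/min.
60% of 800 mg = 480 mg

480 mg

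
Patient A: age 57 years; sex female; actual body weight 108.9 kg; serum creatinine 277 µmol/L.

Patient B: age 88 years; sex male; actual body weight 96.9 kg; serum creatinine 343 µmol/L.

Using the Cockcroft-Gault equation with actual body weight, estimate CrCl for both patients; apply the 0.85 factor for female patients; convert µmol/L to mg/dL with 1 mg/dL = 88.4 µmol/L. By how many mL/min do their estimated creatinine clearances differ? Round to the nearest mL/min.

16 mL/min

Patient A: SCr = 277 / 88.4 = 3.133 mg/dL
Patient A: CrCl = (140 − 57) × 108.9 / (72 × 3.133) × 0.85 = 9038.7 / 225.58 × 0.85 ≈ 34.1 mL/min
Patient B: SCr = 343 / 88.4 = 3.88 mg/dL
Patient B: CrCl = (140 − 88) × 96.9 / (72 × 3.88) = 5038.8 / 279.36 ≈ 18.0 mL/min
|34.1 − 18.0| = 16.1 mL/min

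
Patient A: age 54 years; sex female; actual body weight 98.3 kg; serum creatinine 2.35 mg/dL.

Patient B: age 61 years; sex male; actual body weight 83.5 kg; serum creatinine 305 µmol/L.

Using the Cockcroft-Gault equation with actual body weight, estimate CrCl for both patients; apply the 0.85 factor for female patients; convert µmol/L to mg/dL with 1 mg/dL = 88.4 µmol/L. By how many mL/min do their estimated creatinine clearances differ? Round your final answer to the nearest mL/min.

16 mL/min

Patient A: CrCl = (140 − 54) × 98.3 / (72 × 2.35) × 0.85 = 8453.8 / 169.20 × 0.85 ≈ 42.5 mL/min
Patient B: SCr = 305 / 88.4 = 3.45 mg/dL
Patient B: CrCl = (140 − 61) × 83.5 / (72 × 3.45) = 6596.5 / 248.40 ≈ 26.6 mL/min
|42.5 − 26.6| = 15.9 mL/min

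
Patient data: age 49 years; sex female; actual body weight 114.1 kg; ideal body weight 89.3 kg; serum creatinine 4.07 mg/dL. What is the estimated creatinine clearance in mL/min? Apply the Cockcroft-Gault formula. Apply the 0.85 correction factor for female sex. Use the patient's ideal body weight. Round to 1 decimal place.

CrCl = (140 − 49) × 89.3 / (72 × 4.07) × 0.85 = 8126.3 / 293.04 × 0.85 ≈ 23.6 mL/min

23.6 mL/min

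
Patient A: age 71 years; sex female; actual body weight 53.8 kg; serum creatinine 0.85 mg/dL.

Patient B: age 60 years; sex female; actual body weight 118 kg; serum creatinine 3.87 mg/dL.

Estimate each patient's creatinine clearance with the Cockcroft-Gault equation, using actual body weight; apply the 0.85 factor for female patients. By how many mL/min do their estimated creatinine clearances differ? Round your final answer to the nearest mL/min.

Patient A: CrCl = (140 − 71) × 53.8 / (72 × 0.85) × 0.85 = 3712.2 / 61.20 × 0.85 ≈ 51.6 mL/min
Patient B: CrCl = (140 − 60) × 118 / (72 × 3.87) × 0.85 = 9440.0 / 278.64 × 0.85 ≈ 28.8 mL/min
|51.6 − 28.8| = 22.8 mL/min

23 mL/min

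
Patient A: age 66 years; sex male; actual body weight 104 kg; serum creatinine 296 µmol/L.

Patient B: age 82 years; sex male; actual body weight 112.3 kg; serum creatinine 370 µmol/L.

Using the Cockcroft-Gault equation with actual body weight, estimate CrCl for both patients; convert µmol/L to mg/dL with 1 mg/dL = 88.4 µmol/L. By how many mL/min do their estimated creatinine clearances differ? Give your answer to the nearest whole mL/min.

Patient A: SCr = 296 / 88.4 = 3.348 mg/dL
Patient A: CrCl = (140 − 66) × 104 / (72 × 3.348) = 7696.0 / 241.06 ≈ 31.9 mL/min
Patient B: SCr = 370 / 88.4 = 4.186 mg/dL
Patient B: CrCl = (140 − 82) × 112.3 / (72 × 4.186) = 6513.4 / 301.39 ≈ 21.6 mL/min
|31.9 − 21.6| = 10.3 mL/min

10 mL/min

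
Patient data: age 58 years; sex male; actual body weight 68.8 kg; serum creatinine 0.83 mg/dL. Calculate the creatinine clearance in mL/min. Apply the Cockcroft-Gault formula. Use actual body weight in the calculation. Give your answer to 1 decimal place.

CrCl = (140 − 58) × 68.8 / (72 × 0.83) = 5641.6 / 59.76 ≈ 94.4 mL/min

94.4 mL/min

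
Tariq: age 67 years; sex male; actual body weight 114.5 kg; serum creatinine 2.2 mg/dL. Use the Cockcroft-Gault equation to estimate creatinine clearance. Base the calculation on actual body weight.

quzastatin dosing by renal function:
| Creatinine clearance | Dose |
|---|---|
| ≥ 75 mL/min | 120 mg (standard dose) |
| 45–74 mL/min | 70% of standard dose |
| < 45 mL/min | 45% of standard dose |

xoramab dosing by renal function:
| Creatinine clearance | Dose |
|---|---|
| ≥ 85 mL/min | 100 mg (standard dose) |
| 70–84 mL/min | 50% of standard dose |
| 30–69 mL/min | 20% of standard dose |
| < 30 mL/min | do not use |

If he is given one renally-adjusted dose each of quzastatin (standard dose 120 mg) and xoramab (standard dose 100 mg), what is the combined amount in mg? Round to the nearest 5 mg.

CrCl = (140 − 67) × 114.5 / (72 × 2.2) = 8358.5 / 158.40 ≈ 52.8 mL/min
CrCl ≈ 53 mL/min.
quzastatin: 45–74 mL/min → 70% of 120 mg = 84 mg.
xoramab: 30–69 mL/min → 20% of 100 mg = 20 mg.
Total = 84 + 20 = 104 mg.

105 mg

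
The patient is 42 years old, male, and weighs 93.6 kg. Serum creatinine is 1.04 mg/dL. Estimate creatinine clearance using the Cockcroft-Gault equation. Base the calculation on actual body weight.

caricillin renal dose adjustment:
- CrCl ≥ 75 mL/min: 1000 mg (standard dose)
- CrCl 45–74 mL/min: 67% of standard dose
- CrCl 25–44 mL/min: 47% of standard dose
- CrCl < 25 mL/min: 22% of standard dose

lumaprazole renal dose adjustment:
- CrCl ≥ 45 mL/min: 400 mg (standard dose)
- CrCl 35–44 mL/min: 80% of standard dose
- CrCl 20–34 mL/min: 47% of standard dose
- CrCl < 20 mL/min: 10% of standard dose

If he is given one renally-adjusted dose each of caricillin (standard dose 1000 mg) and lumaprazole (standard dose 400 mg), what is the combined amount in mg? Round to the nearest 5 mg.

1400 mg

CrCl = (140 − 42) × 93.6 / (72 × 1.04) = 9172.8 / 74.88 ≈ 122.5 mL/min
CrCl ≈ 122 mL/min.
caricillin: ≥ 75 mL/min → 100% of 1000 mg = 1000 mg.
lumaprazole: ≥ 45 mL/min → 100% of 400 mg = 400 mg.
Total = 1000 + 400 = 1400 mg.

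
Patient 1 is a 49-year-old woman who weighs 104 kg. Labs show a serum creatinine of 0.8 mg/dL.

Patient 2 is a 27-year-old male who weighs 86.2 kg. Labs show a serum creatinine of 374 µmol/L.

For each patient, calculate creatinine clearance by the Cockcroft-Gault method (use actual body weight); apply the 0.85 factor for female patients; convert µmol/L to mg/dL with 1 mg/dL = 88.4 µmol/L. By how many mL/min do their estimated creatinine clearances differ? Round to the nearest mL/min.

Patient 1: CrCl = (140 − 49) × 104 / (72 × 0.8) × 0.85 = 9464.0 / 57.60 × 0.85 ≈ 139.7 mL/min
Patient 2: SCr = 374 / 88.4 = 4.231 mg/dL
Patient 2: CrCl = (140 − 27) × 86.2 / (72 × 4.231) = 9740.6 / 304.63 ≈ 32.0 mL/min
|139.7 − 32.0| = 107.7 mL/min

108 mL/min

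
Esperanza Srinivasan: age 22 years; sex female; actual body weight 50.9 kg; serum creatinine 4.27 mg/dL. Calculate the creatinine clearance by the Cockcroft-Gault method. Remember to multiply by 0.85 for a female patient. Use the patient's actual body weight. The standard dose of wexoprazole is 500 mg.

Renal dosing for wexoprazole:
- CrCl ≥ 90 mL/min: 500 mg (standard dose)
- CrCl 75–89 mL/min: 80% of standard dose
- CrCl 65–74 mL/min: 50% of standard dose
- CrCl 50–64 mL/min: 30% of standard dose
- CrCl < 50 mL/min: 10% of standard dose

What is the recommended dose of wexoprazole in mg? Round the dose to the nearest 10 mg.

CrCl = (140 − 22) × 50.9 / (72 × 4.27) × 0.85 = 6006.2 / 307.44 × 0.85 ≈ 16.6 mL/min
CrCl ≈ 17 mL/min → bracket < 50 mL/min.
10% of 500 mg = 50 mg

50 mg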